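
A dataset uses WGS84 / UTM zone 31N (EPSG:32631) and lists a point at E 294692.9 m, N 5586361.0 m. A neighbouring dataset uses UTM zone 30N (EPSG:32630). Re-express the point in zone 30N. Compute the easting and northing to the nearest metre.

UTM 31N → geographic: φ = 50.39339975°, λ = 0.11140032°.
UTM 30N (λ₀ = -3°) forward: E = 721139.840 m, N = 5587000.282 m.

E 721140 m, N 5587000 m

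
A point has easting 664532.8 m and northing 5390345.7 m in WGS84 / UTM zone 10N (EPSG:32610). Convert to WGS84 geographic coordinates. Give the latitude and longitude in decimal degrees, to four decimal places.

Zone 10N: λ₀ = -123°, k₀ = 0.9996, false easting 500000 m.
Meridian distance M = (N − FN)/k₀ = 5392502.7 m.
Inverse transverse Mercator on WGS84 gives φ = 48.64449975°, λ = -120.76629995°.

lat 48.6445°, lon -120.7663°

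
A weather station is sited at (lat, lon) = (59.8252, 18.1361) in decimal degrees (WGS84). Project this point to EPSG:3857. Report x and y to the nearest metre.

x 2018901 m, y 8360923 m

Web Mercator is spherical with R = a = 6378137 m.
x = R·λ = 6378137 × 0.316534658 = 2018901.417 m.
y = R·ln tan(π/4 + φ/2) = 6378137 × 1.310872281 = 8360922.998 m.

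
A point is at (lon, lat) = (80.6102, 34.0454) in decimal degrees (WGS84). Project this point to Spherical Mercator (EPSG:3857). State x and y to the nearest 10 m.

Web Mercator is spherical with R = a = 6378137 m.
x = R·λ = 6378137 × 1.406913401 = 8973486.417 m.
y = R·ln tan(π/4 + φ/2) = 6378137 × 0.632614158 = 4034899.767 m.

x 8973490 m, y 4034900 m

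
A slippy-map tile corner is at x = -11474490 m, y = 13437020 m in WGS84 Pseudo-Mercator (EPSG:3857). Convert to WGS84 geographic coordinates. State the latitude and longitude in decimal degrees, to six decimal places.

lat 76.129800°, lon -103.077097°

R = 6378137 m. λ = x/R = -103.07709744°.
φ = 2·arctan(exp(y/R)) − 90° = 2·arctan(8.22132) − 90° = 76.12980035°.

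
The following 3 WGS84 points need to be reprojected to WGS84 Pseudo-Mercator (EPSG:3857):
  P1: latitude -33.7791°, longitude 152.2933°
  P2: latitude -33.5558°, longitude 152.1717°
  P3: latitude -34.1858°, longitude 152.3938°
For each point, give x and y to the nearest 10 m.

Web Mercator: x = R·λ, y = R·ln tan(π/4+φ/2), R = 6378137 m.
P1 (-33.7791°, 152.2933°) → (16953212.607, -3999178.981) m.
P2 (-33.5558°, 152.1717°) → (16939676.157, -3969311.635) m.
P3 (-34.1858°, 152.3938°) → (16964400.216, -4053777.795) m.

P1: x 16953210 m, y -3999180 m; P2: x 16939680 m, y -3969310 m; P3: x 16964400 m, y -4053780 m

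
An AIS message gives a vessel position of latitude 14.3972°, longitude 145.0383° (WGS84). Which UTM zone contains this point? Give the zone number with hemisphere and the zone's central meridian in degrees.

UTM zone = ⌊(λ + 180)/6⌋ + 1; 145.0383° ∈ [144°, 150°) → zone 55.
Hemisphere: N (φ ≥ 0).
Central meridian λ₀ = 6×55 − 183 = 147°.

Zone 55N, central meridian 147°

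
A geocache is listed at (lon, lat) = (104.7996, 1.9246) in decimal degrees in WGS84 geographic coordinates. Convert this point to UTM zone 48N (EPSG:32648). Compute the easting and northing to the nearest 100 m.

E 477700 m, N 212700 m

Zone 48 central meridian λ₀ = 6×48 − 183 = 105°; Δλ = -0.2004°.
Transverse Mercator on WGS84 with k₀ = 0.9996 gives E = 477712.947 m, N = 212728.239 m.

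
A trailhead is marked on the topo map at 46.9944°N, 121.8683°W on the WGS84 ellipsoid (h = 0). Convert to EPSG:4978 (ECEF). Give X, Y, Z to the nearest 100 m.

WGS84: a = 6378137 m, e² = 0.006694380; N(φ) = a/√(1−e²sin²φ) = 6389584.693 m.
X = (N+h)·cosφ·cosλ = -2300962.412 m; Y = (N+h)·cosφ·sinλ = -3701213.634 m; Z = (N(1−e²)+h)·sinφ = 4641340.184 m.

X -2301000 m, Y -3701200 m, Z 4641300 m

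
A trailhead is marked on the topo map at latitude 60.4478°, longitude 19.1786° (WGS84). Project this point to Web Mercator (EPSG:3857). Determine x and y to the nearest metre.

Web Mercator is spherical with R = a = 6378137 m.
x = R·λ = 6378137 × 0.334729716 = 2134951.986 m.
y = R·ln tan(π/4 + φ/2) = 6378137 × 1.332695992 = 8500117.614 m.

x 2134952 m, y 8500118 m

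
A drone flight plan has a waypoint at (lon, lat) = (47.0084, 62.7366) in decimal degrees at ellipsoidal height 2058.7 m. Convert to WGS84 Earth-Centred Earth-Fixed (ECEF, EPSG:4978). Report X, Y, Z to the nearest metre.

WGS84: a = 6378137 m, e² = 0.006694380; N(φ) = a/√(1−e²sin²φ) = 6395073.238 m.
X = (N+h)·cosφ·cosλ = 1998220.483 m; Y = (N+h)·cosφ·sinλ = 2143459.065 m; Z = (N(1−e²)+h)·sinφ = 5648419.586 m.

X 1998220 m, Y 2143459 m, Z 5648420 m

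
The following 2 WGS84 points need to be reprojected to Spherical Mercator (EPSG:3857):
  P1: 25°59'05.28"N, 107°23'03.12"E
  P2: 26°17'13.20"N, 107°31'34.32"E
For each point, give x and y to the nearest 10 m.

Web Mercator: x = R·λ, y = R·ln tan(π/4+φ/2), R = 6378137 m.
P1 (25.9848°, 107.3842°) → (11953954.463, 2997198.480) m.
P2 (26.2870°, 107.5262°) → (11969761.831, 3034670.764) m.

P1: x 11953950 m, y 2997200 m; P2: x 11969760 m, y 3034670 m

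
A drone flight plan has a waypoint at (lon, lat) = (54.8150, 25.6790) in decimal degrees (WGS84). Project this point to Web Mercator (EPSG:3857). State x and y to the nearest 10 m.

Web Mercator is spherical with R = a = 6378137 m.
x = R·λ = 6378137 × 0.956702229 = 6101977.888 m.
y = R·ln tan(π/4 + φ/2) = 6378137 × 0.463987796 = 2959377.732 m.

x 6101980 m, y 2959380 m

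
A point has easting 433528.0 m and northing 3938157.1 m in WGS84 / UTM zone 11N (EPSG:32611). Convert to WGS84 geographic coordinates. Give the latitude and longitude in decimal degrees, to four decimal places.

Zone 11N: λ₀ = -117°, k₀ = 0.9996, false easting 500000 m.
Meridian distance M = (N − FN)/k₀ = 3939733.0 m.
Inverse transverse Mercator on WGS84 gives φ = 35.58490036°, λ = -117.73369970°.

lat 35.5849°, lon -117.7337°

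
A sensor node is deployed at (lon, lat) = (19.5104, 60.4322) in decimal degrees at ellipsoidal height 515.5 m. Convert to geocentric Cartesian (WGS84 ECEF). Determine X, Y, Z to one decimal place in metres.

X 2974376.2 m, Y 1053889.5 m, Z 5524845.0 m

WGS84: a = 6378137 m, e² = 0.006694380; N(φ) = a/√(1−e²sin²φ) = 6394349.084 m.
X = (N+h)·cosφ·cosλ = 2974376.176 m; Y = (N+h)·cosφ·sinλ = 1053889.479 m; Z = (N(1−e²)+h)·sinφ = 5524844.971 m.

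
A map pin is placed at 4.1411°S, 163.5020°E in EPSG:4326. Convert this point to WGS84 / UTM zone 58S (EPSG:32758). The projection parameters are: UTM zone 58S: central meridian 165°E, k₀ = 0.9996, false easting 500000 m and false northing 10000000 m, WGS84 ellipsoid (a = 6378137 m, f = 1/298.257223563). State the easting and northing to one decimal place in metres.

E 333723.5 m, N 9542119.0 m

Zone 58 central meridian λ₀ = 6×58 − 183 = 165°; Δλ = -1.4980°.
Transverse Mercator on WGS84 with k₀ = 0.9996 gives E = 333723.518 m, N = 9542119.038 m.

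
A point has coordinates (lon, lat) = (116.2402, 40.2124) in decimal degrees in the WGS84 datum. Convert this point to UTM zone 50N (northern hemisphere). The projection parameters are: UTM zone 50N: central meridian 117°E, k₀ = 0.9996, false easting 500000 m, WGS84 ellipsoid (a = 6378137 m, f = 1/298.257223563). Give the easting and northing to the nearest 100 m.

Zone 50 central meridian λ₀ = 6×50 − 183 = 117°; Δλ = -0.7598°.
Transverse Mercator on WGS84 with k₀ = 0.9996 gives E = 435344.776 m, N = 4451608.760 m.

E 435300 m, N 4451600 m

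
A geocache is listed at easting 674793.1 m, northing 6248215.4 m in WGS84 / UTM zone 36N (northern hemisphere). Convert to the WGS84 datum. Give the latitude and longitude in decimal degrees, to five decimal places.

lat 56.34630°, lon 35.82840°

Zone 36N: λ₀ = 33°, k₀ = 0.9996, false easting 500000 m.
Meridian distance M = (N − FN)/k₀ = 6250715.7 m.
Inverse transverse Mercator on WGS84 gives φ = 56.34630038°, λ = 35.82839924°.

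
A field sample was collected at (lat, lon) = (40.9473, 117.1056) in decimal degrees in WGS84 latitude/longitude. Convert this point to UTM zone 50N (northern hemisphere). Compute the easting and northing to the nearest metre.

Zone 50 central meridian λ₀ = 6×50 − 183 = 117°; Δλ = +0.1056°.
Transverse Mercator on WGS84 with k₀ = 0.9996 gives E = 508888.192 m, N = 4532912.257 m.

E 508888 m, N 4532912 m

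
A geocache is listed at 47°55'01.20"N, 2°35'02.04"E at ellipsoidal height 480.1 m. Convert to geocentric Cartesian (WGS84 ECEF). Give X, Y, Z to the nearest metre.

X 4278539 m, Y 193083 m, Z 4711052 m

WGS84: a = 6378137 m, e² = 0.006694380; N(φ) = a/√(1−e²sin²φ) = 6389929.059 m.
X = (N+h)·cosφ·cosλ = 4278538.862 m; Y = (N+h)·cosφ·sinλ = 193082.588 m; Z = (N(1−e²)+h)·sinφ = 4711052.457 m.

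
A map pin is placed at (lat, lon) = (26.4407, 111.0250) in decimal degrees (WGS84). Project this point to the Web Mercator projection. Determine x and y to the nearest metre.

Web Mercator is spherical with R = a = 6378137 m.
x = R·λ = 6378137 × 1.937751802 = 12359246.465 m.
y = R·ln tan(π/4 + φ/2) = 6378137 × 0.478786628 = 3053766.705 m.

x 12359246 m, y 3053767 m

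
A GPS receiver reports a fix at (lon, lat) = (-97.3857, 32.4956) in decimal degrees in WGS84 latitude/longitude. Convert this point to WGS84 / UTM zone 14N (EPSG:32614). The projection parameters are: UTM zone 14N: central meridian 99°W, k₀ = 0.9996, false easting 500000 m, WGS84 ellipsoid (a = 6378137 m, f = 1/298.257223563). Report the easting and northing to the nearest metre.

Zone 14 central meridian λ₀ = 6×14 − 183 = -99°; Δλ = +1.6143°.
Transverse Mercator on WGS84 with k₀ = 0.9996 gives E = 651661.934 m, N = 3596519.370 m.

E 651662 m, N 3596519 m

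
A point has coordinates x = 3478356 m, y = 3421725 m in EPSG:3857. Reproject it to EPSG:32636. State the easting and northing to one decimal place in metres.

E 329802.9 m, N 3249303.8 m

Web Mercator inverse (R = 6378137 m) → φ = 29.36139950°, λ = 31.24660358°.
UTM 36N forward: E = 329802.855 m, N = 3249303.816 m.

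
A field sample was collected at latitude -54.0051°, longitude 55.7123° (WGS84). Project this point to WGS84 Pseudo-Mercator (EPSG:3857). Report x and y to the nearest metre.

Web Mercator is spherical with R = a = 6378137 m.
x = R·λ = 6378137 × 0.972363069 = 6201864.867 m.
y = R·ln tan(π/4 + φ/2) = 6378137 × -1.124328661 = -7171122.232 m.

x 6201865 m, y -7171122 m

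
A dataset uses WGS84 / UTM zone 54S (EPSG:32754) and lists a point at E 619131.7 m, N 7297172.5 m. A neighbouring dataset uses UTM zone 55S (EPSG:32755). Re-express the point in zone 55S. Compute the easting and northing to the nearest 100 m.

E 10500 m, N 7289100 m

UTM 54S → geographic: φ = -24.43440034°, λ = 142.17519968°.
UTM 55S (λ₀ = 147°) forward: E = 10542.622 m, N = 7289139.716 m.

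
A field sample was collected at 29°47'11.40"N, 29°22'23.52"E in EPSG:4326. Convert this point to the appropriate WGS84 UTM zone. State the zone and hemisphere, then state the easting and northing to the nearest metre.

Zone 35N: E 729411 m, N 3297489 m

Longitude 29.3732° lies in the 6° band [24°, 30°), giving zone 35; latitude is north of the equator, so 35N.
Zone 35 central meridian λ₀ = 6×35 − 183 = 27°; Δλ = +2.3732°.
Transverse Mercator on WGS84 with k₀ = 0.9996 gives E = 729411.471 m, N = 3297489.278 m.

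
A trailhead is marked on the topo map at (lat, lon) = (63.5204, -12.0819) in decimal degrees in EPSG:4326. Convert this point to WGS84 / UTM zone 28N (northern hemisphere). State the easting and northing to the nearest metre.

Zone 28 central meridian λ₀ = 6×28 − 183 = -15°; Δλ = +2.9181°.
Transverse Mercator on WGS84 with k₀ = 0.9996 gives E = 645134.104 m, N = 7046881.953 m.

E 645134 m, N 7046882 m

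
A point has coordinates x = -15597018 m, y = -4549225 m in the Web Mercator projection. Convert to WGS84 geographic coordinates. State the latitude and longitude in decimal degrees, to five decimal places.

lat -37.78590°, lon -140.11040°

R = 6378137 m. λ = x/R = -140.11039656°.
φ = 2·arctan(exp(y/R)) − 90° = 2·arctan(0.49005) − 90° = -37.78590243°.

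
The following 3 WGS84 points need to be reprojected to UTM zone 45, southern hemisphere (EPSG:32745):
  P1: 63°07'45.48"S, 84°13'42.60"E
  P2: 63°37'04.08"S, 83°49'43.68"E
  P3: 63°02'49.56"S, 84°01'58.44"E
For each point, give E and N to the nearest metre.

UTM zone 45S: λ₀ = 87°, k₀ = 0.9996.
P1 (-63.1293°, 84.2285°) → (360269.942, 2996988.987) m.
P2 (-63.6178°, 83.8288°) → (342823.148, 2941676.231) m.
P3 (-63.0471°, 84.0329°) → (349990.503, 3005699.660) m.

P1: E 360270 m, N 2996989 m; P2: E 342823 m, N 2941676 m; P3: E 349991 m, N 3005700 m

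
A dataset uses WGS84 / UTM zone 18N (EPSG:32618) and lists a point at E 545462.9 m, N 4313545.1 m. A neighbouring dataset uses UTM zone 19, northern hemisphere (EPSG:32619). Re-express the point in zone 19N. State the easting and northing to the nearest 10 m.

E 25540 m, N 4327700 m

UTM 18N → geographic: φ = 38.96969987°, λ = -74.47519956°.
UTM 19N (λ₀ = -69°) forward: E = 25538.894 m, N = 4327695.608 m.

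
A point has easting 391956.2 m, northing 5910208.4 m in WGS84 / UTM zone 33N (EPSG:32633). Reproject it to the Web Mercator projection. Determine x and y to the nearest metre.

Unproject from UTM 33N (λ₀ = 15°) → φ = 53.32999979°, λ = 13.37759926°.
Web Mercator (R = 6378137 m): x = 1489187.538 m, y = 7044273.761 m.

x 1489188 m, y 7044274 m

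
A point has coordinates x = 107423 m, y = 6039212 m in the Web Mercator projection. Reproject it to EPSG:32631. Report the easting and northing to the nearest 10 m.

E 347010 m, N 5272940 m

Web Mercator inverse (R = 6378137 m) → φ = 47.59180248°, λ = 0.96499723°.
UTM 31N forward: E = 347007.194 m, N = 5272938.884 m.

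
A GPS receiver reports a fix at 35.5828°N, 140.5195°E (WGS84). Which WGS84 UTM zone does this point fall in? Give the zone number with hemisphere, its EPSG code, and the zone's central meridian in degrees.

UTM zone = ⌊(λ + 180)/6⌋ + 1; 140.5195° ∈ [138°, 144°) → zone 54.
Hemisphere: N (φ ≥ 0).
Central meridian λ₀ = 6×54 − 183 = 141°.
EPSG code: 32654.

Zone 54N (EPSG:32654), central meridian 141°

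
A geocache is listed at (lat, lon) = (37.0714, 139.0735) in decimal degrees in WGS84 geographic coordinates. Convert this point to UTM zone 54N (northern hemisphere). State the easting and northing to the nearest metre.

Zone 54 central meridian λ₀ = 6×54 − 183 = 141°; Δλ = -1.9265°.
Transverse Mercator on WGS84 with k₀ = 0.9996 gives E = 328739.115 m, N = 4104529.048 m.

E 328739 m, N 4104529 m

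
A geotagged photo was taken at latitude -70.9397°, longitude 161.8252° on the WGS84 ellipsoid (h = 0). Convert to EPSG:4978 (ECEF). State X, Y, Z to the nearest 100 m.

WGS84: a = 6378137 m, e² = 0.006694380; N(φ) = a/√(1−e²sin²φ) = 6397295.097 m.
X = (N+h)·cosφ·cosλ = -1984892.714 m; Y = (N+h)·cosφ·sinλ = 651632.287 m; Z = (N(1−e²)+h)·sinφ = -6006088.026 m.

X -1984900 m, Y 651600 m, Z -6006100 m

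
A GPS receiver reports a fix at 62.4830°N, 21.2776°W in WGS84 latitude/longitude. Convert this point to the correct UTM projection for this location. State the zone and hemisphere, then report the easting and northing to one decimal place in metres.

Longitude -21.2776° lies in the 6° band [-24°, -18°), giving zone 27; latitude is north of the equator, so 27N.
Zone 27 central meridian λ₀ = 6×27 − 183 = -21°; Δλ = -0.2776°.
Transverse Mercator on WGS84 with k₀ = 0.9996 gives E = 485690.799 m, N = 6928019.462 m.

Zone 27N: E 485690.8 m, N 6928019.5 m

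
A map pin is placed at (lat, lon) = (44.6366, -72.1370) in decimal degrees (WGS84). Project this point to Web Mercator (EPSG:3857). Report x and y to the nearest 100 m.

x -8030300 m, y 5564500 m

Web Mercator is spherical with R = a = 6378137 m.
x = R·λ = 6378137 × -1.259028163 = -8030254.107 m.
y = R·ln tan(π/4 + φ/2) = 6378137 × 0.872432166 = 5564491.877 m.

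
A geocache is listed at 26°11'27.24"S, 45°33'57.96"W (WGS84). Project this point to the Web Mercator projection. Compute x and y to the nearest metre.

Web Mercator is spherical with R = a = 6378137 m.
x = R·λ = 6378137 × -0.795278472 = -5072395.049 m.
y = R·ln tan(π/4 + φ/2) = 6378137 × -0.473922715 = -3022744.002 m.

x -5072395 m, y -3022744 m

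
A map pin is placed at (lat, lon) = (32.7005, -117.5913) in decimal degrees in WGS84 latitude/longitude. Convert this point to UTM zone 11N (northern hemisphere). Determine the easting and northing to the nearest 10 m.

Zone 11 central meridian λ₀ = 6×11 − 183 = -117°; Δλ = -0.5913°.
Transverse Mercator on WGS84 with k₀ = 0.9996 gives E = 444576.938 m, N = 3618239.649 m.

E 444580 m, N 3618240 m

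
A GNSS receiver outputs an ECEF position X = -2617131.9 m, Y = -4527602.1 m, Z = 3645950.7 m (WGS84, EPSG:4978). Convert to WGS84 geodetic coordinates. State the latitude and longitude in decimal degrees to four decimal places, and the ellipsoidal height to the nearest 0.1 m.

lat 35.0640°, lon -120.0296°, h 3951.1 m

λ = atan2(Y, X) = -120.02959962°; p = √(X²+Y²) = 5229585.1 m.
Bowring's method on WGS84 (a = 6378137 m, b = 6356752.314 m) gives φ = 35.06400017°, h = 3951.114 m.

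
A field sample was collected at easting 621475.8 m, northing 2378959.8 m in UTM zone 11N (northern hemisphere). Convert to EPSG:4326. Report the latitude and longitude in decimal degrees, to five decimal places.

Zone 11N: λ₀ = -117°, k₀ = 0.9996, false easting 500000 m.
Meridian distance M = (N − FN)/k₀ = 2379911.8 m.
Inverse transverse Mercator on WGS84 gives φ = 21.50920020°, λ = -115.82719975°.

lat 21.50920°, lon -115.82720°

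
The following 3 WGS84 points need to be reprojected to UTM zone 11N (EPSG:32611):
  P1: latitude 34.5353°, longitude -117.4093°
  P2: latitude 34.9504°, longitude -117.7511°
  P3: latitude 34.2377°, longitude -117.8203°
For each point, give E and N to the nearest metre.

P1: E 462441 m, N 3821588 m; P2: E 431419 m, N 3867800 m; P3: E 424458 m, N 3788816 m

UTM zone 11N: λ₀ = -117°, k₀ = 0.9996.
P1 (34.5353°, -117.4093°) → (462440.662, 3821587.629) m.
P2 (34.9504°, -117.7511°) → (431418.869, 3867800.160) m.
P3 (34.2377°, -117.8203°) → (424457.773, 3788816.455) m.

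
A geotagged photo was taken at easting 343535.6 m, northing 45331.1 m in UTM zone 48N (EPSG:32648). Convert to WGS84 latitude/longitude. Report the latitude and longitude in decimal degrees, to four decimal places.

Zone 48N: λ₀ = 105°, k₀ = 0.9996, false easting 500000 m.
Meridian distance M = (N − FN)/k₀ = 45349.2 m.
Inverse transverse Mercator on WGS84 gives φ = 0.41000031°, λ = 103.59400025°.

lat 0.4100°, lon 103.5940°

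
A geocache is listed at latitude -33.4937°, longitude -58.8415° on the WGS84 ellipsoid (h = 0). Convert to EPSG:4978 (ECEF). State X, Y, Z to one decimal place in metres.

X 2754912.1 m, Y -4556345.3 m, Z -3499751.6 m

WGS84: a = 6378137 m, e² = 0.006694380; N(φ) = a/√(1−e²sin²φ) = 6384648.388 m.
X = (N+h)·cosφ·cosλ = 2754912.119 m; Y = (N+h)·cosφ·sinλ = -4556345.304 m; Z = (N(1−e²)+h)·sinφ = -3499751.586 m.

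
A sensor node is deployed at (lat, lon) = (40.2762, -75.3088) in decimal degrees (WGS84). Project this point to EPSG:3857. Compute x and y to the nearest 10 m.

Web Mercator is spherical with R = a = 6378137 m.
x = R·λ = 6378137 × -1.314386516 = -8383337.268 m.
y = R·ln tan(π/4 + φ/2) = 6378137 × 0.769215284 = 4906160.462 m.

x -8383340 m, y 4906160 m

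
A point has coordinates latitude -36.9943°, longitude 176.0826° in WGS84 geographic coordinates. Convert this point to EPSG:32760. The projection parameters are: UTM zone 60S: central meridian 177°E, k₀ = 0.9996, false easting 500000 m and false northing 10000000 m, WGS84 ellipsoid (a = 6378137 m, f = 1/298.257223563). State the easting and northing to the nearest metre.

Zone 60 central meridian λ₀ = 6×60 − 183 = 177°; Δλ = -0.9174°.
Transverse Mercator on WGS84 with k₀ = 0.9996 gives E = 418366.292 m, N = 5905366.668 m.

E 418366 m, N 5905367 m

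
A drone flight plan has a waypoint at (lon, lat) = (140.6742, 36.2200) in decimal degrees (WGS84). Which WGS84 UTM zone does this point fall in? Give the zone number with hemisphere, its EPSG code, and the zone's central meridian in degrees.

UTM zone = ⌊(λ + 180)/6⌋ + 1; 140.6742° ∈ [138°, 144°) → zone 54.
Hemisphere: N (φ ≥ 0).
Central meridian λ₀ = 6×54 − 183 = 141°.
EPSG code: 32654.

Zone 54N (EPSG:32654), central meridian 141°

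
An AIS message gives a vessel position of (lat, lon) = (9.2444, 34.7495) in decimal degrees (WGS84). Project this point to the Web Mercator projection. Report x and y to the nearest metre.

Web Mercator is spherical with R = a = 6378137 m.
x = R·λ = 6378137 × 0.606493188 = 3868296.645 m.
y = R·ln tan(π/4 + φ/2) = 6378137 × 0.162049839 = 1033576.071 m.

x 3868297 m, y 1033576 m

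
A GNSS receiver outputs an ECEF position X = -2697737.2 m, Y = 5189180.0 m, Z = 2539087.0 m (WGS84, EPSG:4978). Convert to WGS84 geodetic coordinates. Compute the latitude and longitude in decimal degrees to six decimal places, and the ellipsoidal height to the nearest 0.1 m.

lat 23.608500°, lon 117.468900°, h 1187.3 m

λ = atan2(Y, X) = 117.46890022°; p = √(X²+Y²) = 5848536.1 m.
Bowring's method on WGS84 (a = 6378137 m, b = 6356752.314 m) gives φ = 23.60850020°, h = 1187.338 m.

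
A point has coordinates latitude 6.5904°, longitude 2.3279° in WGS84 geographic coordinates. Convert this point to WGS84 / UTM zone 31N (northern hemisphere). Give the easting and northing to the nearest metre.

E 425701 m, N 728519 m

Zone 31 central meridian λ₀ = 6×31 − 183 = 3°; Δλ = -0.6721°.
Transverse Mercator on WGS84 with k₀ = 0.9996 gives E = 425701.349 m, N = 728519.408 m.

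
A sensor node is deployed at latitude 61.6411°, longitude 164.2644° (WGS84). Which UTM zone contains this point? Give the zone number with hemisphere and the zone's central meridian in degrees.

UTM zone = ⌊(λ + 180)/6⌋ + 1; 164.2644° ∈ [162°, 168°) → zone 58.
Hemisphere: N (φ ≥ 0).
Central meridian λ₀ = 6×58 − 183 = 165°.

Zone 58N, central meridian 165°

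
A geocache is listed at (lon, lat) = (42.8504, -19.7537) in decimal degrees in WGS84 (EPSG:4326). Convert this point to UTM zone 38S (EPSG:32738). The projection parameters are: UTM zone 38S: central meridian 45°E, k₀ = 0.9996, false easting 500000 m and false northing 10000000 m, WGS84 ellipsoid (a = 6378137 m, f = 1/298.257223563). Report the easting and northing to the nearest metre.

E 274752 m, N 7814345 m

Zone 38 central meridian λ₀ = 6×38 − 183 = 45°; Δλ = -2.1496°.
Transverse Mercator on WGS84 with k₀ = 0.9996 gives E = 274751.887 m, N = 7814345.319 m.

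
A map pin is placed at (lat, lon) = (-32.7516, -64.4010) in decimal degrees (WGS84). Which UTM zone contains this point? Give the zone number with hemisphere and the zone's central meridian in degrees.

UTM zone = ⌊(λ + 180)/6⌋ + 1; -64.4010° ∈ [-66°, -60°) → zone 20.
Hemisphere: S (φ < 0).
Central meridian λ₀ = 6×20 − 183 = -63°.

Zone 20S, central meridian -63°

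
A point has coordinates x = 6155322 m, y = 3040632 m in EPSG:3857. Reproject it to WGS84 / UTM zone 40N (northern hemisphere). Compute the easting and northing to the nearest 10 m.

E 329760 m, N 2913910 m

Web Mercator inverse (R = 6378137 m) → φ = 26.33500291°, λ = 55.29419831°.
UTM 40N forward: E = 329759.087 m, N = 2913908.591 m.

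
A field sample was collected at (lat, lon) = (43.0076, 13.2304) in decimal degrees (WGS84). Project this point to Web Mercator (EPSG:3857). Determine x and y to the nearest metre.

Web Mercator is spherical with R = a = 6378137 m.
x = R·λ = 6378137 × 0.230914041 = 1472801.391 m.
y = R·ln tan(π/4 + φ/2) = 6378137 × 0.833022043 = 5313128.716 m.

x 1472801 m, y 5313129 m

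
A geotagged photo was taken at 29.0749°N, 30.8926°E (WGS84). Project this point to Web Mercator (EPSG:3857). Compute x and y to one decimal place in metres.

Web Mercator is spherical with R = a = 6378137 m.
x = R·λ = 6378137 × 0.539177585 = 3438948.501 m.
y = R·ln tan(π/4 + φ/2) = 6378137 × 0.530747863 = 3385182.585 m.

x 3438948.5 m, y 3385182.6 m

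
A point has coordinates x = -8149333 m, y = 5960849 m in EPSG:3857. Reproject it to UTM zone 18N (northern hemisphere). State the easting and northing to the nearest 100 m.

E 636000 m, N 5219500 m

Web Mercator inverse (R = 6378137 m) → φ = 47.11490071°, λ = -73.20670389°.
UTM 18N forward: E = 636042.205 m, N = 5219492.936 m.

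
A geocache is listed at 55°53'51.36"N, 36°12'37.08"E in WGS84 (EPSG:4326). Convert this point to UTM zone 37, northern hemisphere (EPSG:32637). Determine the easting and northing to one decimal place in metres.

E 325578.3 m, N 6198200.0 m

Zone 37 central meridian λ₀ = 6×37 − 183 = 39°; Δλ = -2.7897°.
Transverse Mercator on WGS84 with k₀ = 0.9996 gives E = 325578.321 m, N = 6198200.024 m.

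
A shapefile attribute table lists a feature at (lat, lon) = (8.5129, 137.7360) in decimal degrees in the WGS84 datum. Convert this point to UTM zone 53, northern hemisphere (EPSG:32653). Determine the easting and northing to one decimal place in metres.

Zone 53 central meridian λ₀ = 6×53 − 183 = 135°; Δλ = +2.7360°.
Transverse Mercator on WGS84 with k₀ = 0.9996 gives E = 801226.364 m, N = 942065.728 m.

E 801226.4 m, N 942065.7 m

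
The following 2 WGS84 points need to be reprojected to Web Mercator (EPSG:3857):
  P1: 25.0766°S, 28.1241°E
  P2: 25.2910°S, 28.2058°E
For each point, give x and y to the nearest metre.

Web Mercator: x = R·λ, y = R·ln tan(π/4+φ/2), R = 6378137 m.
P1 (-25.0766°, 28.1241°) → (3130760.491, -2885156.145) m.
P2 (-25.2910°, 28.2058°) → (3139855.293, -2911529.964) m.

P1: x 3130760 m, y -2885156 m; P2: x 3139855 m, y -2911530 m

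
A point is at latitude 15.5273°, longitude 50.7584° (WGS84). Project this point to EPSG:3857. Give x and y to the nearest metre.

x 5650399 m, y 1750045 m

Web Mercator is spherical with R = a = 6378137 m.
x = R·λ = 6378137 × 0.885901203 = 5650399.241 m.
y = R·ln tan(π/4 + φ/2) = 6378137 × 0.274381922 = 1750045.487 m.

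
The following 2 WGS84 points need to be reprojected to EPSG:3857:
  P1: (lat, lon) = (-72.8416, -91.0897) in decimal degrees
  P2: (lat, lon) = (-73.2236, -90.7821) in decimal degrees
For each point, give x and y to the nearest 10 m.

Web Mercator: x = R·λ, y = R·ln tan(π/4+φ/2), R = 6378137 m.
P1 (-72.8416°, -91.0897°) → (-10140059.021, -12063438.650) m.
P2 (-73.2236°, -90.7821°) → (-10105817.145, -12209161.073) m.

P1: x -10140060 m, y -12063440 m; P2: x -10105820 m, y -12209160 m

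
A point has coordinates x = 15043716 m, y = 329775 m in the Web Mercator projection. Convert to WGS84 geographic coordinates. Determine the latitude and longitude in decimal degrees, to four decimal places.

lat 2.9611°, lon 135.1400°

R = 6378137 m. λ = x/R = 135.14000013°.
φ = 2·arctan(exp(y/R)) − 90° = 2·arctan(1.05306) − 90° = 2.96110020°.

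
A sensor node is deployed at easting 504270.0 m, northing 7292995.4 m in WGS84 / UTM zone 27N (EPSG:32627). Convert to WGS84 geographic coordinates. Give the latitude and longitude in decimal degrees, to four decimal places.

lat 65.7585°, lon -20.9068°

Zone 27N: λ₀ = -21°, k₀ = 0.9996, false easting 500000 m.
Meridian distance M = (N − FN)/k₀ = 7295913.8 m.
Inverse transverse Mercator on WGS84 gives φ = 65.75850033°, λ = -20.90679977°.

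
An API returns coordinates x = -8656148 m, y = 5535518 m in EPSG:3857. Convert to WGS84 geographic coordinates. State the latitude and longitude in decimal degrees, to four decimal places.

lat 44.4511°, lon -77.7595°

R = 6378137 m. λ = x/R = -77.75950050°.
φ = 2·arctan(exp(y/R)) − 90° = 2·arctan(2.38188) − 90° = 44.45109739°.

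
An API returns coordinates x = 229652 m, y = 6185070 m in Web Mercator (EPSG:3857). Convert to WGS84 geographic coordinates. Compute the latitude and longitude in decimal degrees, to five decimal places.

lat 48.46800°, lon 2.06300°

R = 6378137 m. λ = x/R = 2.06299902°.
φ = 2·arctan(exp(y/R)) − 90° = 2·arctan(2.63723) − 90° = 48.46800275°.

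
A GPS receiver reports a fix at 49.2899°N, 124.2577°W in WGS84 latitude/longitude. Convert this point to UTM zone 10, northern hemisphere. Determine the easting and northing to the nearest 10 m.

Zone 10 central meridian λ₀ = 6×10 − 183 = -123°; Δλ = -1.2577°.
Transverse Mercator on WGS84 with k₀ = 0.9996 gives E = 408544.809 m, N = 5460444.333 m.

E 408540 m, N 5460440 m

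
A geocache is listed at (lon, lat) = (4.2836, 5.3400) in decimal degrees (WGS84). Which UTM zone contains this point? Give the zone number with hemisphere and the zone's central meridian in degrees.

UTM zone = ⌊(λ + 180)/6⌋ + 1; 4.2836° ∈ [0°, 6°) → zone 31.
Hemisphere: N (φ ≥ 0).
Central meridian λ₀ = 6×31 − 183 = 3°.

Zone 31N, central meridian 3°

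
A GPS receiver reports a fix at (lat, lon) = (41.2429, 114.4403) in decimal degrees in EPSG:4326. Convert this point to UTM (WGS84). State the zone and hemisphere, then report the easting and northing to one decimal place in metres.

Zone 50N: E 285508.1 m, N 4568881.6 m

Longitude 114.4403° lies in the 6° band [114°, 120°), giving zone 50; latitude is north of the equator, so 50N.
Zone 50 central meridian λ₀ = 6×50 − 183 = 117°; Δλ = -2.5597°.
Transverse Mercator on WGS84 with k₀ = 0.9996 gives E = 285508.097 m, N = 4568881.598 m.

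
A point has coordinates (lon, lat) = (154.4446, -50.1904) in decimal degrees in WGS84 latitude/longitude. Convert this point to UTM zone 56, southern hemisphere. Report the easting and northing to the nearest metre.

Zone 56 central meridian λ₀ = 6×56 − 183 = 153°; Δλ = +1.4446°.
Transverse Mercator on WGS84 with k₀ = 0.9996 gives E = 603118.849 m, N = 4439200.703 m.

E 603119 m, N 4439201 m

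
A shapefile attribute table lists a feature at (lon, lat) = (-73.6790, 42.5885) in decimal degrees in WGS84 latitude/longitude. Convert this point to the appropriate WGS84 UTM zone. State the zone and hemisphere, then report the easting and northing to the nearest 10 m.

Zone 18N: E 608390 m, N 4715970 m

Longitude -73.6790° lies in the 6° band [-78°, -72°), giving zone 18; latitude is north of the equator, so 18N.
Zone 18 central meridian λ₀ = 6×18 − 183 = -75°; Δλ = +1.3210°.
Transverse Mercator on WGS84 with k₀ = 0.9996 gives E = 608389.089 m, N = 4715965.719 m.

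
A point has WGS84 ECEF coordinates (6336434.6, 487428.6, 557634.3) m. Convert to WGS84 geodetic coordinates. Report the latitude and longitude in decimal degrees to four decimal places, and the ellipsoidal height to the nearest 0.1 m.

lat 5.0482°, lon 4.3988°, h 1599.8 m

λ = atan2(Y, X) = 4.39880022°; p = √(X²+Y²) = 6355154.6 m.
Bowring's method on WGS84 (a = 6378137 m, b = 6356752.314 m) gives φ = 5.04819962°, h = 1599.770 m.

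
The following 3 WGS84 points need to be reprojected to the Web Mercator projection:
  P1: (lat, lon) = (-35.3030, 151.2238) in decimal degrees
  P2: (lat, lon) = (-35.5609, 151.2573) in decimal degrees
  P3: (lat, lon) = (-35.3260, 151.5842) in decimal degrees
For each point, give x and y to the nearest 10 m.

P1: x 16834160 m, y -4205130 m; P2: x 16837890 m, y -4240370 m; P3: x 16874280 m, y -4208270 m

Web Mercator: x = R·λ, y = R·ln tan(π/4+φ/2), R = 6378137 m.
P1 (-35.3030°, 151.2238°) → (16834156.412, -4205134.252) m.
P2 (-35.5609°, 151.2573°) → (16837885.615, -4240368.889) m.
P3 (-35.3260°, 151.5842°) → (16874275.956, -4208271.967) m.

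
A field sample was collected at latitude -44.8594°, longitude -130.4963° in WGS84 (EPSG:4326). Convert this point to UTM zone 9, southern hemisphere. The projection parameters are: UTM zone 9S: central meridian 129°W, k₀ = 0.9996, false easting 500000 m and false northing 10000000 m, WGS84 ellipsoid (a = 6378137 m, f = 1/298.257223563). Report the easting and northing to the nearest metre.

Zone 9 central meridian λ₀ = 6×9 − 183 = -129°; Δλ = -1.4963°.
Transverse Mercator on WGS84 with k₀ = 0.9996 gives E = 381780.519 m, N = 5031579.300 m.

E 381781 m, N 5031579 m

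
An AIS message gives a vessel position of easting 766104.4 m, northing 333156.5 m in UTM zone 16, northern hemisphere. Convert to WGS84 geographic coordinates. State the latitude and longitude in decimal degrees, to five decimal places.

Zone 16N: λ₀ = -87°, k₀ = 0.9996, false easting 500000 m.
Meridian distance M = (N − FN)/k₀ = 333289.8 m.
Inverse transverse Mercator on WGS84 gives φ = 3.01149993°, λ = -84.60599969°.

lat 3.01150°, lon -84.60600°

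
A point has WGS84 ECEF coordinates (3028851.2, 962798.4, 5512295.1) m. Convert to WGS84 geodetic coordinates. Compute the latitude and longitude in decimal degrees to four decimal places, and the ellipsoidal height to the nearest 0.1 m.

λ = atan2(Y, X) = 17.63419948°; p = √(X²+Y²) = 3178194.5 m.
Bowring's method on WGS84 (a = 6378137 m, b = 6356752.314 m) gives φ = 60.19999982°, h = 818.517 m.

lat 60.2000°, lon 17.6342°, h 818.5 m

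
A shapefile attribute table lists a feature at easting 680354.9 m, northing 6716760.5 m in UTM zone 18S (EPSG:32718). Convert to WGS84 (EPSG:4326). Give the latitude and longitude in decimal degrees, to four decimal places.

Zone 18S: λ₀ = -75°, k₀ = 0.9996, false easting 500000 m, false northing 10000000 m.
Meridian distance M = (N − FN)/k₀ = -3284553.3 m.
Inverse transverse Mercator on WGS84 gives φ = -29.66609986°, λ = -73.13640003°.

lat -29.6661°, lon -73.1364°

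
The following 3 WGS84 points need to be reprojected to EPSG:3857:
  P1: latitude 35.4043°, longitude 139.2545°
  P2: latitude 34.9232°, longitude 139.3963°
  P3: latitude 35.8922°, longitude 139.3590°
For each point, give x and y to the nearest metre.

P1: x 15501740 m, y 4218961 m; P2: x 15517525 m, y 4153449 m; P3: x 15513373 m, y 4285798 m

Web Mercator: x = R·λ, y = R·ln tan(π/4+φ/2), R = 6378137 m.
P1 (35.4043°, 139.2545°) → (15501740.031, 4218960.541) m.
P2 (34.9232°, 139.3963°) → (15517525.134, 4153449.222) m.
P3 (35.8922°, 139.3590°) → (15513372.917, 4285798.378) m.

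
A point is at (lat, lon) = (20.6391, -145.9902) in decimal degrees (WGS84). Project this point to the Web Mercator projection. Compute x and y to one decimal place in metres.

x -16251554.7 m, y 2348896.8 m

Web Mercator is spherical with R = a = 6378137 m.
x = R·λ = 6378137 × -2.548009666 = -16251554.725 m.
y = R·ln tan(π/4 + φ/2) = 6378137 × 0.368273177 = 2348896.777 m.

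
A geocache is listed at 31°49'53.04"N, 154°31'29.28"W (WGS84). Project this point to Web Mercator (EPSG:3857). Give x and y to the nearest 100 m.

x -17201600 m, y 3741200 m

Web Mercator is spherical with R = a = 6378137 m.
x = R·λ = 6378137 × -2.696966536 = -17201622.051 m.
y = R·ln tan(π/4 + φ/2) = 6378137 × 0.586566194 = 3741199.548 m.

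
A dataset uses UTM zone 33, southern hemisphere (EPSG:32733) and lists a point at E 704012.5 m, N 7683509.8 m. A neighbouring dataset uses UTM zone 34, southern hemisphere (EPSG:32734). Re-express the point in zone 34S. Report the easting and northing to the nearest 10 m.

UTM 33S → geographic: φ = -20.93759999°, λ = 16.96190047°.
UTM 34S (λ₀ = 21°) forward: E = 79890.185 m, N = 7679461.895 m.

E 79890 m, N 7679460 m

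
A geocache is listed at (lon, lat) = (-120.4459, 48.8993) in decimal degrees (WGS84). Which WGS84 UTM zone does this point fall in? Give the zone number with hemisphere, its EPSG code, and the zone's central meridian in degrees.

UTM zone = ⌊(λ + 180)/6⌋ + 1; -120.4459° ∈ [-126°, -120°) → zone 10.
Hemisphere: N (φ ≥ 0).
Central meridian λ₀ = 6×10 − 183 = -123°.
EPSG code: 32610.

Zone 10N (EPSG:32610), central meridian -123°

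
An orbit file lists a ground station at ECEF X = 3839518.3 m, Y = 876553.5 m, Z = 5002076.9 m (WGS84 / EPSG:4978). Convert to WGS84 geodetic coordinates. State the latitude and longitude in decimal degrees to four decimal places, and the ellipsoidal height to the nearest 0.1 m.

lat 51.9723°, lon 12.8601°, h 1487.4 m

λ = atan2(Y, X) = 12.86010018°; p = √(X²+Y²) = 3938305.1 m.
Bowring's method on WGS84 (a = 6378137 m, b = 6356752.314 m) gives φ = 51.97229991°, h = 1487.441 m.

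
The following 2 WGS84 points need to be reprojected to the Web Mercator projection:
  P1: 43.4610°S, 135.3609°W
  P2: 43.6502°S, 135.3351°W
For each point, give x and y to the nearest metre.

P1: x -15068306 m, y -5382406 m; P2: x -15065434 m, y -5411468 m

Web Mercator: x = R·λ, y = R·ln tan(π/4+φ/2), R = 6378137 m.
P1 (-43.4610°, -135.3609°) → (-15068306.461, -5382406.074) m.
P2 (-43.6502°, -135.3351°) → (-15065434.418, -5411468.443) m.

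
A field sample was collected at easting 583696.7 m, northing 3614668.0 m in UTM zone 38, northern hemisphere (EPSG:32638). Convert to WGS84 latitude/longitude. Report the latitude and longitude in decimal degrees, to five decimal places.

lat 32.66650°, lon 45.89260°

Zone 38N: λ₀ = 45°, k₀ = 0.9996, false easting 500000 m.
Meridian distance M = (N − FN)/k₀ = 3616114.4 m.
Inverse transverse Mercator on WGS84 gives φ = 32.66650005°, λ = 45.89260020°.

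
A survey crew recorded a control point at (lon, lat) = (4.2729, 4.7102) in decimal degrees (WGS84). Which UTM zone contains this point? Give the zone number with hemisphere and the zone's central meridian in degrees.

Zone 31N, central meridian 3°

UTM zone = ⌊(λ + 180)/6⌋ + 1; 4.2729° ∈ [0°, 6°) → zone 31.
Hemisphere: N (φ ≥ 0).
Central meridian λ₀ = 6×31 − 183 = 3°.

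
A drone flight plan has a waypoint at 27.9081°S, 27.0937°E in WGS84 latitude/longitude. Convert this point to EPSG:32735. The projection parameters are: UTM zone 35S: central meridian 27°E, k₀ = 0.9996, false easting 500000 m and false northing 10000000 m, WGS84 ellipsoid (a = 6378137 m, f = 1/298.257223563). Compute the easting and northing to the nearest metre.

Zone 35 central meridian λ₀ = 6×35 − 183 = 27°; Δλ = +0.0937°.
Transverse Mercator on WGS84 with k₀ = 0.9996 gives E = 509220.627 m, N = 6912974.266 m.

E 509221 m, N 6912974 m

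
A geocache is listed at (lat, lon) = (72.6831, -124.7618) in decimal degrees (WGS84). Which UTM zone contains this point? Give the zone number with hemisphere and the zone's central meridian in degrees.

Zone 10N, central meridian -123°

UTM zone = ⌊(λ + 180)/6⌋ + 1; -124.7618° ∈ [-126°, -120°) → zone 10.
Hemisphere: N (φ ≥ 0).
Central meridian λ₀ = 6×10 − 183 = -123°.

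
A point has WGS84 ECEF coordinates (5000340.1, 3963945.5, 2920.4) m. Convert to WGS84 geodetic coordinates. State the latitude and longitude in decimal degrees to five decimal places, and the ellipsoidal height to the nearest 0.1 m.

lat 0.02640°, lon 38.40510°, h 2793.5 m

λ = atan2(Y, X) = 38.40510020°; p = √(X²+Y²) = 6380929.8 m.
Bowring's method on WGS84 (a = 6378137 m, b = 6356752.314 m) gives φ = 0.02639957°, h = 2793.467 m.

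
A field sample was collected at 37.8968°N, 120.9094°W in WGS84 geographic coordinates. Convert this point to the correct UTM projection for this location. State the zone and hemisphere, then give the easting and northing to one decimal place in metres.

Longitude -120.9094° lies in the 6° band [-126°, -120°), giving zone 10; latitude is north of the equator, so 10N.
Zone 10 central meridian λ₀ = 6×10 − 183 = -123°; Δλ = +2.0906°.
Transverse Mercator on WGS84 with k₀ = 0.9996 gives E = 683816.126 m, N = 4196425.258 m.

Zone 10N: E 683816.1 m, N 4196425.3 m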